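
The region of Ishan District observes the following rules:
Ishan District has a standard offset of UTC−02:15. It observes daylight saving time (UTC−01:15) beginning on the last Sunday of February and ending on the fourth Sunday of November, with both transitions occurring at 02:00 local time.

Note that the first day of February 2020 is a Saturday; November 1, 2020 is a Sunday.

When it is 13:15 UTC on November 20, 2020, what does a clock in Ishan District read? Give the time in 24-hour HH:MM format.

12:00

1 February 2020 is a Saturday, so Sundays fall on 2, 9, 16, 23; the last is February 23.
1 November 2020 is a Sunday, so the first Sunday is November 1 and the fourth is November 22.
At the standard offset (UTC−02:15), 13:15 UTC − 2h15m = 11:00 Ishan District standard time.
The standard-time date in Ishan District, November 20, 2020, lies within the daylight-saving period (23 February – 22 November), so Ishan District is on daylight time, UTC−01:15.
13:15 UTC − 1h15m = 12:00 local.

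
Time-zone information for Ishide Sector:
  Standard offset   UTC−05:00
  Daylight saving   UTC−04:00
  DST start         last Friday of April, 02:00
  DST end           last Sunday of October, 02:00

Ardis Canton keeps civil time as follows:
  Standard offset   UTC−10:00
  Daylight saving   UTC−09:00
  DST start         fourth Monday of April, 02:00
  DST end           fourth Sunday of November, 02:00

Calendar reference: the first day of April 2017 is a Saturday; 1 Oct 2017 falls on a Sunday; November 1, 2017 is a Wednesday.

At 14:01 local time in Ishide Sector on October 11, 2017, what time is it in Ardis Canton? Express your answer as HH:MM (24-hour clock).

09:01

1 April 2017 is a Saturday, so Fridays fall on 7, 14, 21, 28; the last is April 28.
1 October 2017 is a Sunday, so Sundays fall on 1, 8, 15, 22, 29; the last is October 29.
October 11, 2017 falls between 28 April and 29 October, so daylight saving is in effect and Ishide Sector is at UTC−04:00.
14:01 Ishide Sector + 4h = 18:01 UTC.
1 April 2017 is a Saturday, so the first Monday is April 3 and the fourth is April 24.
1 November 2017 is a Wednesday, so the first Sunday is November 5 and the fourth is November 26.
At the standard offset (UTC−10:00), 18:01 UTC − 10h = 08:01 Ardis Canton standard time.
The standard-time date in Ardis Canton, October 11, 2017, falls between 24 April and 26 November, so daylight saving is in effect and Ardis Canton is at UTC−09:00.
18:01 UTC − 9h = 09:01 Ardis Canton.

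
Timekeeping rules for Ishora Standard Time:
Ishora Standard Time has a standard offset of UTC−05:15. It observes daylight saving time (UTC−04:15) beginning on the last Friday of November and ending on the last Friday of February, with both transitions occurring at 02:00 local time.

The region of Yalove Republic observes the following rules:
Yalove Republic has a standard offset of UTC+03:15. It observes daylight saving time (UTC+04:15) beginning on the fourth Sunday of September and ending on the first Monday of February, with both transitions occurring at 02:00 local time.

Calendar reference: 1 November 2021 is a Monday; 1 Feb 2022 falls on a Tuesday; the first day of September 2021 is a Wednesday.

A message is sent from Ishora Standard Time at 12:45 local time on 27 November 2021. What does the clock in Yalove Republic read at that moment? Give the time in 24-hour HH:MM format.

21:15

1 November 2021 is a Monday, so Fridays fall on 5, 12, 19, 26; the last is November 26.
1 February 2022 is a Tuesday, so Fridays fall on 4, 11, 18, 25; the last is February 25.
27 November 2021 falls between 26 November 2021 and 25 February 2022, so daylight saving is in effect and Ishora Standard Time is at UTC−04:15.
12:45 Ishora Standard Time + 4h15m = 17:00 UTC.
1 September 2021 is a Wednesday, so the first Sunday is September 5 and the fourth is September 26.
1 February 2022 is a Tuesday, so the first Monday is February 7.
At the standard offset (UTC+03:15), 17:00 UTC + 3h15m = 20:15 Yalove Republic standard time.
The standard-time date in Yalove Republic, 27 November 2021, lies within the daylight-saving period (26 September 2021 – 7 February 2022), so Yalove Republic is on daylight time, UTC+04:15.
17:00 UTC + 4h15m = 21:15 Yalove Republic.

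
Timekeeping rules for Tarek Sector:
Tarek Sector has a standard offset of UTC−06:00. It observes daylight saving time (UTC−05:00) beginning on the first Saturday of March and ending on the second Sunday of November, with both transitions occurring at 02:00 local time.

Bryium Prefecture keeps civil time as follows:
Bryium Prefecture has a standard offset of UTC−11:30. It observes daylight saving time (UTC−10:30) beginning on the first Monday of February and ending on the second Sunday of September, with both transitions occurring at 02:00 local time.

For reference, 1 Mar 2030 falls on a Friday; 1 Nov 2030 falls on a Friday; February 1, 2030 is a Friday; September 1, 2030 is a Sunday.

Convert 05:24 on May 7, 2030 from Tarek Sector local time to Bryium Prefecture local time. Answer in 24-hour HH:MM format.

23:54

1 March 2030 is a Friday, so the first Saturday is March 2.
1 November 2030 is a Friday, so the first Sunday is November 3 and the second is November 10.
May 7, 2030 lies within the daylight-saving period (2 March – 10 November), so Tarek Sector is on daylight time, UTC−05:00.
05:24 Tarek Sector + 5h = 10:24 UTC.
1 February 2030 is a Friday, so the first Monday is February 4.
1 September 2030 is a Sunday, so the first Sunday is September 1 and the second is September 8.
At the standard offset (UTC−11:30), 10:24 UTC − 11h30m = 22:54 Bryium Prefecture standard time (rolling into the previous day, 6 May 2030).
The standard-time date in Bryium Prefecture, May 6, 2030, falls between 4 February and 8 September, so daylight saving is in effect and Bryium Prefecture is at UTC−10:30.
10:24 UTC − 10h30m = 23:54 Bryium Prefecture (rolling into the previous day, 6 May 2030).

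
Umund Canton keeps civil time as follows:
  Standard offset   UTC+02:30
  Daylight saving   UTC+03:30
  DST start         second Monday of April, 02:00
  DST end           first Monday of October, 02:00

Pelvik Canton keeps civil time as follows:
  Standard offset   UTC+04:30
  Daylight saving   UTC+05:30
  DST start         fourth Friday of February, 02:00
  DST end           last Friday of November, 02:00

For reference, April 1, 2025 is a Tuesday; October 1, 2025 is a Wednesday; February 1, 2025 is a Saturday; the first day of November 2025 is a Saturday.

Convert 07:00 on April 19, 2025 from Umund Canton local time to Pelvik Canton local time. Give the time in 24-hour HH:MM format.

09:00

1 April 2025 is a Tuesday, so the first Monday is April 7 and the second is April 14.
1 October 2025 is a Wednesday, so the first Monday is October 6.
Daylight saving runs 14 April – 6 October; April 19, 2025 is inside that window, so Umund Canton is at UTC+03:30.
07:00 Umund Canton − 3h30m = 03:30 UTC.
1 February 2025 is a Saturday, so the first Friday is February 7 and the fourth is February 28.
1 November 2025 is a Saturday, so Fridays fall on 7, 14, 21, 28; the last is November 28.
At the standard offset (UTC+04:30), 03:30 UTC + 4h30m = 08:00 Pelvik Canton standard time.
The standard-time date in Pelvik Canton, April 19, 2025, falls between 28 February and 28 November, so daylight saving is in effect and Pelvik Canton is at UTC+05:30.
03:30 UTC + 5h30m = 09:00 Pelvik Canton.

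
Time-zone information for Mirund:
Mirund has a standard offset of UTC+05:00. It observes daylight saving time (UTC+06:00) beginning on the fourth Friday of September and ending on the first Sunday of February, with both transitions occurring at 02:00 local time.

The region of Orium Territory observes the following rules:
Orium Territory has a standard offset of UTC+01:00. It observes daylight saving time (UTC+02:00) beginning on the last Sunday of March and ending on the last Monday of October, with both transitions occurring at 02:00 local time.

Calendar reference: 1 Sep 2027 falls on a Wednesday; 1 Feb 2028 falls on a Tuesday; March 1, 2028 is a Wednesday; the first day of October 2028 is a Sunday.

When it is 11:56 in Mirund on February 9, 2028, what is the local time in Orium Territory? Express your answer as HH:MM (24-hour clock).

1 September 2027 is a Wednesday, so the first Friday is September 3 and the fourth is September 24.
1 February 2028 is a Tuesday, so the first Sunday is February 6.
Daylight saving runs 24 September 2027 – 6 February 2028; February 9, 2028 is outside that window, so Mirund is on standard time at UTC+05:00.
11:56 Mirund − 5h = 06:56 UTC.
1 March 2028 is a Wednesday, so Sundays fall on 5, 12, 19, 26; the last is March 26.
1 October 2028 is a Sunday, so Mondays fall on 2, 9, 16, 23, 30; the last is October 30.
At the standard offset (UTC+01:00), 06:56 UTC + 1h = 07:56 Orium Territory standard time.
The standard-time date in Orium Territory, February 9, 2028, is outside the daylight-saving period (26 March – 30 October), so Orium Territory is on standard time, UTC+01:00.
06:56 UTC + 1h = 07:56 Orium Territory.

07:56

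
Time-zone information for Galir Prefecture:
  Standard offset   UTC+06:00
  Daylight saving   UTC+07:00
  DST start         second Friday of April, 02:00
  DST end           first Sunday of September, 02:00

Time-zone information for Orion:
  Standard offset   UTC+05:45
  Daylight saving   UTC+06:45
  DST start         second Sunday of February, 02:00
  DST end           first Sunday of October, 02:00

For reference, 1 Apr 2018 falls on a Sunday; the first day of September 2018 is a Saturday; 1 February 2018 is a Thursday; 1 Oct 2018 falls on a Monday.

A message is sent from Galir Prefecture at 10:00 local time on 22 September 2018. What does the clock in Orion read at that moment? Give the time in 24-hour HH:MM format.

1 April 2018 is a Sunday, so the first Friday is April 6 and the second is April 13.
1 September 2018 is a Saturday, so the first Sunday is September 2.
Daylight saving runs 13 April – 2 September; 22 September 2018 is outside that window, so Galir Prefecture is on standard time at UTC+06:00.
10:00 Galir Prefecture − 6h = 04:00 UTC.
1 February 2018 is a Thursday, so the first Sunday is February 4 and the second is February 11.
1 October 2018 is a Monday, so the first Sunday is October 7.
At the standard offset (UTC+05:45), 04:00 UTC + 5h45m = 09:45 Orion standard time.
The standard-time date in Orion, 22 September 2018, falls between 11 February and 7 October, so daylight saving is in effect and Orion is at UTC+06:45.
04:00 UTC + 6h45m = 10:45 Orion.

10:45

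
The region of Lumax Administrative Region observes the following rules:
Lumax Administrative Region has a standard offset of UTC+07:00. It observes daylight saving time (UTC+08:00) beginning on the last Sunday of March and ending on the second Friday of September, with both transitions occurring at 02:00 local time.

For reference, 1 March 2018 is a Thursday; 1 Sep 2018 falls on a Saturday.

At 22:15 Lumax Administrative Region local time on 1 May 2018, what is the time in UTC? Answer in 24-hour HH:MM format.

1 March 2018 is a Thursday, so Sundays fall on 4, 11, 18, 25; the last is March 25.
1 September 2018 is a Saturday, so the first Friday is September 7 and the second is September 14.
1 May 2018 lies within the daylight-saving period (25 March – 14 September), so Lumax Administrative Region is on daylight time, UTC+08:00.
22:15 local − 8h = 14:15 UTC.

14:15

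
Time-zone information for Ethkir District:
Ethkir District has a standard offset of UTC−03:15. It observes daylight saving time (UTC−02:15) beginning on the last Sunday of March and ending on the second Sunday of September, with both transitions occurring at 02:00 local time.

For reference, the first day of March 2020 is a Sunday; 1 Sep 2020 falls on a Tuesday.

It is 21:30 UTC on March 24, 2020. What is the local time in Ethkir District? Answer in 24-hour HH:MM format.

18:15

1 March 2020 is a Sunday, so Sundays fall on 1, 8, 15, 22, 29; the last is March 29.
1 September 2020 is a Tuesday, so the first Sunday is September 6 and the second is September 13.
At the standard offset (UTC−03:15), 21:30 UTC − 3h15m = 18:15 Ethkir District standard time.
Daylight saving runs 29 March – 13 September; the standard-time date in Ethkir District, March 24, 2020, is outside that window, so Ethkir District is on standard time at UTC−03:15.
21:30 UTC − 3h15m = 18:15 local.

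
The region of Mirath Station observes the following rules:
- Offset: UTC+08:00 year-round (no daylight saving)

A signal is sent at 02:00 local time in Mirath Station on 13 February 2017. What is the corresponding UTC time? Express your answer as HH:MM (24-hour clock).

18:00

Mirath Station has no daylight saving, so its offset is UTC+08:00 year-round.
02:00 local − 8h = 18:00 UTC (rolling into the previous day, 12 February 2017).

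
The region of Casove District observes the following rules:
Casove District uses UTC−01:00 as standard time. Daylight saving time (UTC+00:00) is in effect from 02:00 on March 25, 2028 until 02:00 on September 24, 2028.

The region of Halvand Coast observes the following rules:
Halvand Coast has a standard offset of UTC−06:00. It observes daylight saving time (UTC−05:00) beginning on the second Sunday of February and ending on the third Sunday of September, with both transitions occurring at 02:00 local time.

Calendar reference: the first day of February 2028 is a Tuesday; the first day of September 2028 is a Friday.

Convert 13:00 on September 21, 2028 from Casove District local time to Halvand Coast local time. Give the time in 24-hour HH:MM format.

September 21, 2028 lies within the daylight-saving period (25 March – 24 September), so Casove District is on daylight time, UTC+00:00.
13:00 Casove District − 0h = 13:00 UTC.
1 February 2028 is a Tuesday, so the first Sunday is February 6 and the second is February 13.
1 September 2028 is a Friday, so the first Sunday is September 3 and the third is September 17.
At the standard offset (UTC−06:00), 13:00 UTC − 6h = 07:00 Halvand Coast standard time.
The standard-time date in Halvand Coast, September 21, 2028, is outside the daylight-saving period (13 February – 17 September), so Halvand Coast is on standard time, UTC−06:00.
13:00 UTC − 6h = 07:00 Halvand Coast.

07:00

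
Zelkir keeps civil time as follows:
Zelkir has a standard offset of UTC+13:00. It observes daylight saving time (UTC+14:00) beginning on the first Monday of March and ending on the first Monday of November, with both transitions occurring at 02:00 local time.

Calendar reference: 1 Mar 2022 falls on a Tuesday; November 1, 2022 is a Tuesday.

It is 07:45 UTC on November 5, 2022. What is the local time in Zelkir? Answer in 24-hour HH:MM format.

1 March 2022 is a Tuesday, so the first Monday is March 7.
1 November 2022 is a Tuesday, so the first Monday is November 7.
At the standard offset (UTC+13:00), 07:45 UTC + 13h = 20:45 Zelkir standard time.
Daylight saving runs 7 March – 7 November; the standard-time date in Zelkir, November 5, 2022, is inside that window, so Zelkir is at UTC+14:00.
07:45 UTC + 14h = 21:45 local.

21:45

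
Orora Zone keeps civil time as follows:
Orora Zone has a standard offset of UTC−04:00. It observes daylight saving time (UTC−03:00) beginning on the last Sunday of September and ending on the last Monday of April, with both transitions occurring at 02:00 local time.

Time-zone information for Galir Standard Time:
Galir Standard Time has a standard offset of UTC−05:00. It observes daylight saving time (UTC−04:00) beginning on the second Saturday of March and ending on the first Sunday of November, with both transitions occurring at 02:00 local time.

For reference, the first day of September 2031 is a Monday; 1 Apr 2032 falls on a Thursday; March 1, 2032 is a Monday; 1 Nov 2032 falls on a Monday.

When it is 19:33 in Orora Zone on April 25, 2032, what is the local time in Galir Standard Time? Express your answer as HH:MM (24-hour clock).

1 September 2031 is a Monday, so Sundays fall on 7, 14, 21, 28; the last is September 28.
1 April 2032 is a Thursday, so Mondays fall on 5, 12, 19, 26; the last is April 26.
April 25, 2032 lies within the daylight-saving period (28 September 2031 – 26 April 2032), so Orora Zone is on daylight time, UTC−03:00.
19:33 Orora Zone + 3h = 22:33 UTC.
1 March 2032 is a Monday, so the first Saturday is March 6 and the second is March 13.
1 November 2032 is a Monday, so the first Sunday is November 7.
At the standard offset (UTC−05:00), 22:33 UTC − 5h = 17:33 Galir Standard Time standard time.
The standard-time date in Galir Standard Time, April 25, 2032, lies within the daylight-saving period (13 March – 7 November), so Galir Standard Time is on daylight time, UTC−04:00.
22:33 UTC − 4h = 18:33 Galir Standard Time.

18:33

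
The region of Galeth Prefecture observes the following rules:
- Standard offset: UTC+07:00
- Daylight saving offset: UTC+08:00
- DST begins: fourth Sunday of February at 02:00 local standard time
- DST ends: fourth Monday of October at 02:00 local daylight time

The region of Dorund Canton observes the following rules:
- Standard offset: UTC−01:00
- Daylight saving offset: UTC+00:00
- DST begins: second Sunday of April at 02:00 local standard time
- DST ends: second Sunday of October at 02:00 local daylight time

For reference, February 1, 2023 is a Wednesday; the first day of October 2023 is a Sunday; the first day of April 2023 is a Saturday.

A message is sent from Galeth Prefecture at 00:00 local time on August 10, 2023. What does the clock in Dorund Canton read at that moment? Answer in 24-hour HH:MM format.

16:00

1 February 2023 is a Wednesday, so the first Sunday is February 5 and the fourth is February 26.
1 October 2023 is a Sunday, so the first Monday is October 2 and the fourth is October 23.
August 10, 2023 lies within the daylight-saving period (26 February – 23 October), so Galeth Prefecture is on daylight time, UTC+08:00.
00:00 Galeth Prefecture − 8h = 16:00 UTC (rolling into the previous day, 9 August 2023).
1 April 2023 is a Saturday, so the first Sunday is April 2 and the second is April 9.
1 October 2023 is a Sunday, so the first Sunday is October 1 and the second is October 8.
At the standard offset (UTC−01:00), 16:00 UTC − 1h = 15:00 Dorund Canton standard time.
Daylight saving runs 9 April – 8 October; the standard-time date in Dorund Canton, August 9, 2023, is inside that window, so Dorund Canton is at UTC+00:00.
16:00 UTC + 0h = 16:00 Dorund Canton.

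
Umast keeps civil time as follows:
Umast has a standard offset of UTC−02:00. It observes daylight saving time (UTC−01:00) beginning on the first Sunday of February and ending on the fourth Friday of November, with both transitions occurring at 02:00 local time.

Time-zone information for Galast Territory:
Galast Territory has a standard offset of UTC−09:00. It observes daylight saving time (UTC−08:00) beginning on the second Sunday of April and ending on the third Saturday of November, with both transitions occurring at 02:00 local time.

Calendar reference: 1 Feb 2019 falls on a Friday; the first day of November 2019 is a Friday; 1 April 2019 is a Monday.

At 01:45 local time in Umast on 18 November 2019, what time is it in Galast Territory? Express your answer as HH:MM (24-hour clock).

1 February 2019 is a Friday, so the first Sunday is February 3.
1 November 2019 is a Friday, so the first Friday is November 1 and the fourth is November 22.
18 November 2019 falls between 3 February and 22 November, so daylight saving is in effect and Umast is at UTC−01:00.
01:45 Umast + 1h = 02:45 UTC.
1 April 2019 is a Monday, so the first Sunday is April 7 and the second is April 14.
1 November 2019 is a Friday, so the first Saturday is November 2 and the third is November 16.
At the standard offset (UTC−09:00), 02:45 UTC − 9h = 17:45 Galast Territory standard time (rolling into the previous day, 17 November 2019).
The standard-time date in Galast Territory, 17 November 2019, is outside the daylight-saving period (14 April – 16 November), so Galast Territory is on standard time, UTC−09:00.
02:45 UTC − 9h = 17:45 Galast Territory (rolling into the previous day, 17 November 2019).

17:45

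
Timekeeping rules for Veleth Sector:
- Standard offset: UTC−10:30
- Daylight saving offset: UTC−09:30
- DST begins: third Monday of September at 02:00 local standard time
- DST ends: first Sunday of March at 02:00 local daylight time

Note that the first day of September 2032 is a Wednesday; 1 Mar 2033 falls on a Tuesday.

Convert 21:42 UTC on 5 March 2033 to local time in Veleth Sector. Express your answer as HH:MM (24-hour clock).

12:12

1 September 2032 is a Wednesday, so the first Monday is September 6 and the third is September 20.
1 March 2033 is a Tuesday, so the first Sunday is March 6.
At the standard offset (UTC−10:30), 21:42 UTC − 10h30m = 11:12 Veleth Sector standard time.
The standard-time date in Veleth Sector, 5 March 2033, lies within the daylight-saving period (20 September 2032 – 6 March 2033), so Veleth Sector is on daylight time, UTC−09:30.
21:42 UTC − 9h30m = 12:12 local.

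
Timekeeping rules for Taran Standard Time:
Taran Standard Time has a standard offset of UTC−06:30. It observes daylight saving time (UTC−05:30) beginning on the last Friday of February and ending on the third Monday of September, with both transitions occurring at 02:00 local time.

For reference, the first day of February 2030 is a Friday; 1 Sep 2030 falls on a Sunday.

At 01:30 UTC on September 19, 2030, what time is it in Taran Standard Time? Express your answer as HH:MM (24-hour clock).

19:00

1 February 2030 is a Friday, so Fridays fall on 1, 8, 15, 22; the last is February 22.
1 September 2030 is a Sunday, so the first Monday is September 2 and the third is September 16.
At the standard offset (UTC−06:30), 01:30 UTC − 6h30m = 19:00 Taran Standard Time standard time (rolling into the previous day, 18 September 2030).
Daylight saving runs 22 February – 16 September; the standard-time date in Taran Standard Time, September 18, 2030, is outside that window, so Taran Standard Time is on standard time at UTC−06:30.
01:30 UTC − 6h30m = 19:00 local (rolling into the previous day, 18 September 2030).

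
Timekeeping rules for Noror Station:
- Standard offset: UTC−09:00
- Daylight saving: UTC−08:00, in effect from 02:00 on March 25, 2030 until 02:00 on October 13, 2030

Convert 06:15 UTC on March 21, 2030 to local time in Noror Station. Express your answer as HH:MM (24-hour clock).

At the standard offset (UTC−09:00), 06:15 UTC − 9h = 21:15 Noror Station standard time (rolling into the previous day, 20 March 2030).
The standard-time date in Noror Station, March 20, 2030, does not fall between 25 March and 13 October, so daylight saving is not in effect and Noror Station is at UTC−09:00.
06:15 UTC − 9h = 21:15 local (rolling into the previous day, 20 March 2030).

21:15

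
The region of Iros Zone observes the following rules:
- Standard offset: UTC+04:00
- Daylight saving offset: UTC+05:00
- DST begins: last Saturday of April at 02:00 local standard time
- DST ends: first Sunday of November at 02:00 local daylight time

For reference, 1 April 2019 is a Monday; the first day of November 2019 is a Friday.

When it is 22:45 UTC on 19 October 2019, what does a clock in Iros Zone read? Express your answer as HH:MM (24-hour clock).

1 April 2019 is a Monday, so Saturdays fall on 6, 13, 20, 27; the last is April 27.
1 November 2019 is a Friday, so the first Sunday is November 3.
At the standard offset (UTC+04:00), 22:45 UTC + 4h = 02:45 Iros Zone standard time (rolling into the next day, 20 October 2019).
Daylight saving runs 27 April – 3 November; the standard-time date in Iros Zone, 20 October 2019, is inside that window, so Iros Zone is at UTC+05:00.
22:45 UTC + 5h = 03:45 local (rolling into the next day, 20 October 2019).

03:45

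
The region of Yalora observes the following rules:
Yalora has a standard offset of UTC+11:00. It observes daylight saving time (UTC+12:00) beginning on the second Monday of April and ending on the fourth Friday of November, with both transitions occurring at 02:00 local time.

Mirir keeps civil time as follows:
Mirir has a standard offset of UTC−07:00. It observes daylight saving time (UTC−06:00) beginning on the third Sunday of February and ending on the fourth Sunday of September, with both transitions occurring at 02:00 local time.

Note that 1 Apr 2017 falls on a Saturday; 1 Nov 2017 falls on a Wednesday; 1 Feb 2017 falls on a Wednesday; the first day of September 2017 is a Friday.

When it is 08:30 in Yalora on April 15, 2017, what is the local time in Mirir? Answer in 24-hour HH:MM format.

1 April 2017 is a Saturday, so the first Monday is April 3 and the second is April 10.
1 November 2017 is a Wednesday, so the first Friday is November 3 and the fourth is November 24.
April 15, 2017 falls between 10 April and 24 November, so daylight saving is in effect and Yalora is at UTC+12:00.
08:30 Yalora − 12h = 20:30 UTC (rolling into the previous day, 14 April 2017).
1 February 2017 is a Wednesday, so the first Sunday is February 5 and the third is February 19.
1 September 2017 is a Friday, so the first Sunday is September 3 and the fourth is September 24.
At the standard offset (UTC−07:00), 20:30 UTC − 7h = 13:30 Mirir standard time.
The standard-time date in Mirir, April 14, 2017, falls between 19 February and 24 September, so daylight saving is in effect and Mirir is at UTC−06:00.
20:30 UTC − 6h = 14:30 Mirir.

14:30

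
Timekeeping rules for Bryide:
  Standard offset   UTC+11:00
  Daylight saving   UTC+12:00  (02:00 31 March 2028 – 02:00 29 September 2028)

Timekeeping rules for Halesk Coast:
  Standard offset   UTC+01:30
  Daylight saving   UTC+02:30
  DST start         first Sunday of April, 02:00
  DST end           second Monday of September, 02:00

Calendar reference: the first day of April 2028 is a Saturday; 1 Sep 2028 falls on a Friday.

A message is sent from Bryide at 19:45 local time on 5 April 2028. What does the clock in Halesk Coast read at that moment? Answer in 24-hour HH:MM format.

5 April 2028 falls between 31 March and 29 September, so daylight saving is in effect and Bryide is at UTC+12:00.
19:45 Bryide − 12h = 07:45 UTC.
1 April 2028 is a Saturday, so the first Sunday is April 2.
1 September 2028 is a Friday, so the first Monday is September 4 and the second is September 11.
At the standard offset (UTC+01:30), 07:45 UTC + 1h30m = 09:15 Halesk Coast standard time.
Daylight saving runs 2 April – 11 September; the standard-time date in Halesk Coast, 5 April 2028, is inside that window, so Halesk Coast is at UTC+02:30.
07:45 UTC + 2h30m = 10:15 Halesk Coast.

10:15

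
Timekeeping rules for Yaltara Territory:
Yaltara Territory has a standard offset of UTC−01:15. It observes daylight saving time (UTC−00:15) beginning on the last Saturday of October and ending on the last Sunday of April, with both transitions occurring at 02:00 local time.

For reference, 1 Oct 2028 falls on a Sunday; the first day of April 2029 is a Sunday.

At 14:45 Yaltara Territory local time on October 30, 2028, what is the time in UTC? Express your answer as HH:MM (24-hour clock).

15:00

1 October 2028 is a Sunday, so Saturdays fall on 7, 14, 21, 28; the last is October 28.
1 April 2029 is a Sunday, so Sundays fall on 1, 8, 15, 22, 29; the last is April 29.
Daylight saving runs 28 October 2028 – 29 April 2029; October 30, 2028 is inside that window, so Yaltara Territory is at UTC−00:15.
14:45 local + 0h15m = 15:00 UTC.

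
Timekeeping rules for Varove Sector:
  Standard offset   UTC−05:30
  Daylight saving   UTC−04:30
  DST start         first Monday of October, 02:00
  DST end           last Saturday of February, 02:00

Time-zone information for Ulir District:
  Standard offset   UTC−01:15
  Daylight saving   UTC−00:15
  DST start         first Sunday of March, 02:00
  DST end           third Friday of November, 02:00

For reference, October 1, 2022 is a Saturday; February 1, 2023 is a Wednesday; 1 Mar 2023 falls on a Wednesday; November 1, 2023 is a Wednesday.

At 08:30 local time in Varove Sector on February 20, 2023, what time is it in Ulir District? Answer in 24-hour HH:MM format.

1 October 2022 is a Saturday, so the first Monday is October 3.
1 February 2023 is a Wednesday, so Saturdays fall on 4, 11, 18, 25; the last is February 25.
Daylight saving runs 3 October 2022 – 25 February 2023; February 20, 2023 is inside that window, so Varove Sector is at UTC−04:30.
08:30 Varove Sector + 4h30m = 13:00 UTC.
1 March 2023 is a Wednesday, so the first Sunday is March 5.
1 November 2023 is a Wednesday, so the first Friday is November 3 and the third is November 17.
At the standard offset (UTC−01:15), 13:00 UTC − 1h15m = 11:45 Ulir District standard time.
The standard-time date in Ulir District, February 20, 2023, does not fall between 5 March and 17 November, so daylight saving is not in effect and Ulir District is at UTC−01:15.
13:00 UTC − 1h15m = 11:45 Ulir District.

11:45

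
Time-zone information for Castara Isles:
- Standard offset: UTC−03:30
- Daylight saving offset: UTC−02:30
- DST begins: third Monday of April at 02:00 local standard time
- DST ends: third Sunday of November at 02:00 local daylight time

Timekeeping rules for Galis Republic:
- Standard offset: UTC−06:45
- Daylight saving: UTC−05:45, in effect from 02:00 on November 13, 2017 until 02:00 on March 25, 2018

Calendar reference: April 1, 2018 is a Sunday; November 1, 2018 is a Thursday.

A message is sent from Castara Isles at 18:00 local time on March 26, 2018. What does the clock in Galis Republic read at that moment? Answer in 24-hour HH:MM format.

1 April 2018 is a Sunday, so the first Monday is April 2 and the third is April 16.
1 November 2018 is a Thursday, so the first Sunday is November 4 and the third is November 18.
March 26, 2018 does not fall between 16 April and 18 November, so daylight saving is not in effect and Castara Isles is at UTC−03:30.
18:00 Castara Isles + 3h30m = 21:30 UTC.
At the standard offset (UTC−06:45), 21:30 UTC − 6h45m = 14:45 Galis Republic standard time.
Daylight saving runs 13 November 2017 – 25 March 2018; the standard-time date in Galis Republic, March 26, 2018, is outside that window, so Galis Republic is on standard time at UTC−06:45.
21:30 UTC − 6h45m = 14:45 Galis Republic.

14:45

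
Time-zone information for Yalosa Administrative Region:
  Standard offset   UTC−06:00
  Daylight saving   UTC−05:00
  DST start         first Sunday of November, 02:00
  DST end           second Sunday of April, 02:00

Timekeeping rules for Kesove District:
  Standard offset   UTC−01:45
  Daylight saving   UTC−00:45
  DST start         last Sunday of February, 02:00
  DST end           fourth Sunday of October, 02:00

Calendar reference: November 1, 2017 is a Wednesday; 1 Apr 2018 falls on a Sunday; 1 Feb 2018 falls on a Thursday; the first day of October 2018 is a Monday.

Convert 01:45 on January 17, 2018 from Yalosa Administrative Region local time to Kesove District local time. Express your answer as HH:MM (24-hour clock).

05:00

1 November 2017 is a Wednesday, so the first Sunday is November 5.
1 April 2018 is a Sunday, so the first Sunday is April 1 and the second is April 8.
January 17, 2018 lies within the daylight-saving period (5 November 2017 – 8 April 2018), so Yalosa Administrative Region is on daylight time, UTC−05:00.
01:45 Yalosa Administrative Region + 5h = 06:45 UTC.
1 February 2018 is a Thursday, so Sundays fall on 4, 11, 18, 25; the last is February 25.
1 October 2018 is a Monday, so the first Sunday is October 7 and the fourth is October 28.
At the standard offset (UTC−01:45), 06:45 UTC − 1h45m = 05:00 Kesove District standard time.
Daylight saving runs 25 February – 28 October; the standard-time date in Kesove District, January 17, 2018, is outside that window, so Kesove District is on standard time at UTC−01:45.
06:45 UTC − 1h45m = 05:00 Kesove District.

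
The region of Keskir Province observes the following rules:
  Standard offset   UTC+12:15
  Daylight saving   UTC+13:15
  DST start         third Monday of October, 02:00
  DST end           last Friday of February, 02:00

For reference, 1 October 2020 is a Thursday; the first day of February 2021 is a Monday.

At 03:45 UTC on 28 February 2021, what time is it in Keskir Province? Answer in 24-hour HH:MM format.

16:00

1 October 2020 is a Thursday, so the first Monday is October 5 and the third is October 19.
1 February 2021 is a Monday, so Fridays fall on 5, 12, 19, 26; the last is February 26.
At the standard offset (UTC+12:15), 03:45 UTC + 12h15m = 16:00 Keskir Province standard time.
The standard-time date in Keskir Province, 28 February 2021, is outside the daylight-saving period (19 October 2020 – 26 February 2021), so Keskir Province is on standard time, UTC+12:15.
03:45 UTC + 12h15m = 16:00 local.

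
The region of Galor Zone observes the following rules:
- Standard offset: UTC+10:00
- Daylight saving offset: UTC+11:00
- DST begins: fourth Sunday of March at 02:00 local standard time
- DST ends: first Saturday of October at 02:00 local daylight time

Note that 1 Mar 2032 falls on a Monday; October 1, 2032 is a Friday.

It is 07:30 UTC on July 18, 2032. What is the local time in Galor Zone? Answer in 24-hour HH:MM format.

1 March 2032 is a Monday, so the first Sunday is March 7 and the fourth is March 28.
1 October 2032 is a Friday, so the first Saturday is October 2.
At the standard offset (UTC+10:00), 07:30 UTC + 10h = 17:30 Galor Zone standard time.
The standard-time date in Galor Zone, July 18, 2032, falls between 28 March and 2 October, so daylight saving is in effect and Galor Zone is at UTC+11:00.
07:30 UTC + 11h = 18:30 local.

18:30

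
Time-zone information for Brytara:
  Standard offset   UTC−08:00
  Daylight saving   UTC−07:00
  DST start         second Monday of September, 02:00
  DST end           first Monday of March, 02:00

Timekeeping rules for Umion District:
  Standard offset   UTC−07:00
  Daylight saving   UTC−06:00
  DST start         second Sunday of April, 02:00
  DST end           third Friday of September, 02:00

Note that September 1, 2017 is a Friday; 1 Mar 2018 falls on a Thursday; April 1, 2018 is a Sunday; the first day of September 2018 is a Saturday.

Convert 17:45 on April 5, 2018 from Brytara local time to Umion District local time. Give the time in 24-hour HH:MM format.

18:45

1 September 2017 is a Friday, so the first Monday is September 4 and the second is September 11.
1 March 2018 is a Thursday, so the first Monday is March 5.
Daylight saving runs 11 September 2017 – 5 March 2018; April 5, 2018 is outside that window, so Brytara is on standard time at UTC−08:00.
17:45 Brytara + 8h = 01:45 UTC (rolling into the next day, 6 April 2018).
1 April 2018 is a Sunday, so the first Sunday is April 1 and the second is April 8.
1 September 2018 is a Saturday, so the first Friday is September 7 and the third is September 21.
At the standard offset (UTC−07:00), 01:45 UTC − 7h = 18:45 Umion District standard time (rolling into the previous day, 5 April 2018).
The standard-time date in Umion District, April 5, 2018, does not fall between 8 April and 21 September, so daylight saving is not in effect and Umion District is at UTC−07:00.
01:45 UTC − 7h = 18:45 Umion District (rolling into the previous day, 5 April 2018).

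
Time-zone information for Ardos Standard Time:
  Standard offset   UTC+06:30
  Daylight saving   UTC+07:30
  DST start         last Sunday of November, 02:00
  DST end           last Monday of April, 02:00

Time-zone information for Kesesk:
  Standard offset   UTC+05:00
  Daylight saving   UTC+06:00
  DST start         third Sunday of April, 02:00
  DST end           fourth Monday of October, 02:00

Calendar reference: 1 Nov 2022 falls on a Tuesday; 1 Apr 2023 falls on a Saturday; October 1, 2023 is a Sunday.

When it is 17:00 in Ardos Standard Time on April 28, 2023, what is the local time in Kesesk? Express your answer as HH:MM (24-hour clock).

16:30

1 November 2022 is a Tuesday, so Sundays fall on 6, 13, 20, 27; the last is November 27.
1 April 2023 is a Saturday, so Mondays fall on 3, 10, 17, 24; the last is April 24.
April 28, 2023 does not fall between 27 November 2022 and 24 April 2023, so daylight saving is not in effect and Ardos Standard Time is at UTC+06:30.
17:00 Ardos Standard Time − 6h30m = 10:30 UTC.
1 April 2023 is a Saturday, so the first Sunday is April 2 and the third is April 16.
1 October 2023 is a Sunday, so the first Monday is October 2 and the fourth is October 23.
At the standard offset (UTC+05:00), 10:30 UTC + 5h = 15:30 Kesesk standard time.
Daylight saving runs 16 April – 23 October; the standard-time date in Kesesk, April 28, 2023, is inside that window, so Kesesk is at UTC+06:00.
10:30 UTC + 6h = 16:30 Kesesk.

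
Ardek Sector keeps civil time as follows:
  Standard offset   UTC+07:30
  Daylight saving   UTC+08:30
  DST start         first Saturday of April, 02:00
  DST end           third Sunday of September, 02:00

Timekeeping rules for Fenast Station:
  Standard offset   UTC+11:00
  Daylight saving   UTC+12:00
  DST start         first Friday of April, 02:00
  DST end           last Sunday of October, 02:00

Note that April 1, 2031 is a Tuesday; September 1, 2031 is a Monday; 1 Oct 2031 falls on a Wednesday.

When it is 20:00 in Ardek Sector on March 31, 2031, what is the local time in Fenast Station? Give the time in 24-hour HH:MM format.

1 April 2031 is a Tuesday, so the first Saturday is April 5.
1 September 2031 is a Monday, so the first Sunday is September 7 and the third is September 21.
Daylight saving runs 5 April – 21 September; March 31, 2031 is outside that window, so Ardek Sector is on standard time at UTC+07:30.
20:00 Ardek Sector − 7h30m = 12:30 UTC.
1 April 2031 is a Tuesday, so the first Friday is April 4.
1 October 2031 is a Wednesday, so Sundays fall on 5, 12, 19, 26; the last is October 26.
At the standard offset (UTC+11:00), 12:30 UTC + 11h = 23:30 Fenast Station standard time.
The standard-time date in Fenast Station, March 31, 2031, does not fall between 4 April and 26 October, so daylight saving is not in effect and Fenast Station is at UTC+11:00.
12:30 UTC + 11h = 23:30 Fenast Station.

23:30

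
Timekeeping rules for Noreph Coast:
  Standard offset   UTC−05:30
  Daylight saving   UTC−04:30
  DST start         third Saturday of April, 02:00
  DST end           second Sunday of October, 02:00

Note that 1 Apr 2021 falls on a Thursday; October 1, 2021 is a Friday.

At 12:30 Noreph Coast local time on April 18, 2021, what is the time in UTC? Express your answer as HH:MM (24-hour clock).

17:00

1 April 2021 is a Thursday, so the first Saturday is April 3 and the third is April 17.
1 October 2021 is a Friday, so the first Sunday is October 3 and the second is October 10.
April 18, 2021 lies within the daylight-saving period (17 April – 10 October), so Noreph Coast is on daylight time, UTC−04:30.
12:30 local + 4h30m = 17:00 UTC.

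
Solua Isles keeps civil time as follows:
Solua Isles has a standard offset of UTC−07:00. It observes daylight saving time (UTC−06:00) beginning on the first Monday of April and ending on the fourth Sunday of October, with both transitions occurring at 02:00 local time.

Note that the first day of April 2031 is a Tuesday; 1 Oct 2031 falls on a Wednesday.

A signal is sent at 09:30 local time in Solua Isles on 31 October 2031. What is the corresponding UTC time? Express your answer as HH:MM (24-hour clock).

16:30

1 April 2031 is a Tuesday, so the first Monday is April 7.
1 October 2031 is a Wednesday, so the first Sunday is October 5 and the fourth is October 26.
Daylight saving runs 7 April – 26 October; 31 October 2031 is outside that window, so Solua Isles is on standard time at UTC−07:00.
09:30 local + 7h = 16:30 UTC.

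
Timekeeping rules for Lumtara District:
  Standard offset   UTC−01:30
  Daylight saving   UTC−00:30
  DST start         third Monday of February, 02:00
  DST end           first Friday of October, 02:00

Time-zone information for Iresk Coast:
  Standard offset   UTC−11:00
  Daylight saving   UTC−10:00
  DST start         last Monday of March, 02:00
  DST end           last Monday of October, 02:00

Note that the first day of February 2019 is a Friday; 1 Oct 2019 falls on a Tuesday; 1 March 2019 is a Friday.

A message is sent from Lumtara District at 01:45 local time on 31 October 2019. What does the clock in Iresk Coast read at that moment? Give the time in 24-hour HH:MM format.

16:15

1 February 2019 is a Friday, so the first Monday is February 4 and the third is February 18.
1 October 2019 is a Tuesday, so the first Friday is October 4.
31 October 2019 is outside the daylight-saving period (18 February – 4 October), so Lumtara District is on standard time, UTC−01:30.
01:45 Lumtara District + 1h30m = 03:15 UTC.
1 March 2019 is a Friday, so Mondays fall on 4, 11, 18, 25; the last is March 25.
1 October 2019 is a Tuesday, so Mondays fall on 7, 14, 21, 28; the last is October 28.
At the standard offset (UTC−11:00), 03:15 UTC − 11h = 16:15 Iresk Coast standard time (rolling into the previous day, 30 October 2019).
The standard-time date in Iresk Coast, 30 October 2019, is outside the daylight-saving period (25 March – 28 October), so Iresk Coast is on standard time, UTC−11:00.
03:15 UTC − 11h = 16:15 Iresk Coast (rolling into the previous day, 30 October 2019).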